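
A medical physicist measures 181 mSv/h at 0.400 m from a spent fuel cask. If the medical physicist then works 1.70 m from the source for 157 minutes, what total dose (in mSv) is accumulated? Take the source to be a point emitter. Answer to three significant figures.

Applying the 1/r² law, rate at 1.70 m:
181 × (0.400/1.70)² = 181 × 0.05536 = 10.02 mSv/h.
Dose = rate × time = 10.02 mSv/h × 2.617 h = 26.22 mSv.

26.2 mSv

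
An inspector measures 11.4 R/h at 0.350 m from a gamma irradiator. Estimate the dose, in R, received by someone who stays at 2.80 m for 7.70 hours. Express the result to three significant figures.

Intensity scales as (d₁/d₂)², so rate at 2.80 m:
11.4 × (0.350/2.80)² = 11.4 × 0.01562 = 0.1781 R/h.
Dose = rate × time = 0.1781 R/h × 7.700 h = 1.371 R.

1.37 R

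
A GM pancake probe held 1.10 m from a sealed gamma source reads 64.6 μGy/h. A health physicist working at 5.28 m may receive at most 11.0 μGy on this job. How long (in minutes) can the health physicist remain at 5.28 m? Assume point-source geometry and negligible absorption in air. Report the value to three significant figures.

Since intensity falls as 1/r², rate at 5.28 m:
(1.10/5.28)² = 0.04340, so 64.6 × 0.04340 = 2.804 μGy/h.
Stay time = 11.0 μGy ÷ 2.804 μGy/h = 3.923 h = 235.4 min.

235 min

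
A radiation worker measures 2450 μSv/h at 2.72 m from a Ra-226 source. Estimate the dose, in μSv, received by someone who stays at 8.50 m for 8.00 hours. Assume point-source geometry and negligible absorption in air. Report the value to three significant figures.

Since intensity falls as 1/r², rate at 8.50 m:
(2.72/8.50)² = 0.1024, so 2450 × 0.1024 = 250.9 μSv/h.
Dose = rate × time = 250.9 μSv/h × 8.000 h = 2007 μSv.

2010 μSv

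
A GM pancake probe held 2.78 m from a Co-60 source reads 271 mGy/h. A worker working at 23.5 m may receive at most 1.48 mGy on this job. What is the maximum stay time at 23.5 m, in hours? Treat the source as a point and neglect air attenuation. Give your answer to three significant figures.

0.390 h

Since intensity falls as 1/r², rate at 23.5 m:
(2.78/23.5)² = 0.01399, so 271 × 0.01399 = 3.791 mGy/h.
Stay time = 1.48 mGy ÷ 3.791 mGy/h = 0.3904 h.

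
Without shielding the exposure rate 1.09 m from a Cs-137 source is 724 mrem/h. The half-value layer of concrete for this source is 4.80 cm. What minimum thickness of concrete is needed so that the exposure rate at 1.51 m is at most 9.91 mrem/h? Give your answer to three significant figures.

At 1.51 m, distance alone gives 724 × (1.09/1.51)² = 724 × 0.5211 = 377.3 mrem/h.
Further attenuation needed: 377.3/9.91 = 38.07.
n = log₂(38.07) = 5.251 half-value layers.
Thickness = 5.251 × 4.80 cm = 25.20 cm.

25.2 cm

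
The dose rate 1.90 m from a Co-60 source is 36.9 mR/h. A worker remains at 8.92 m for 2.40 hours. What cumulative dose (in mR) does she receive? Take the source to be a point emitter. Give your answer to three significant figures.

4.02 mR

Since intensity falls as 1/r², rate at 8.92 m:
36.9 × (1.90/8.92)² = 36.9 × 0.04537 = 1.674 mR/h.
Dose = rate × time = 1.674 mR/h × 2.400 h = 4.018 mR.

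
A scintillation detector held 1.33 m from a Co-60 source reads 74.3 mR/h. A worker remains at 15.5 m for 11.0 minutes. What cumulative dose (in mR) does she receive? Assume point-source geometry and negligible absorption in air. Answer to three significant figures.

0.100 mR

Intensity scales as (d₁/d₂)², so rate at 15.5 m:
74.3 × (1.33/15.5)² = 74.3 × 0.007363 = 0.5471 mR/h.
Dose = rate × time = 0.5471 mR/h × 0.1833 h = 0.1003 mR.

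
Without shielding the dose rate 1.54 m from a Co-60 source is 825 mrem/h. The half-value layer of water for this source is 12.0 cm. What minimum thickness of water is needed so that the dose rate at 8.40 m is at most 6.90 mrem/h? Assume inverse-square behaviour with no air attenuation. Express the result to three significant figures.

24.1 cm

At 8.40 m, distance alone gives 825 × (1.54/8.40)² = 825 × 0.03361 = 27.73 mrem/h.
Further attenuation needed: 27.73/6.90 = 4.019.
n = log₂(4.019) = 2.007 half-value layers.
Thickness = 2.007 × 12.0 cm = 24.08 cm.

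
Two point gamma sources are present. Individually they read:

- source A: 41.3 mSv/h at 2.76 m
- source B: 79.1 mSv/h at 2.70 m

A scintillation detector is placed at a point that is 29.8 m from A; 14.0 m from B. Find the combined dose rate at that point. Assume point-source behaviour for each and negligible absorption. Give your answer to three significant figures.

Each source contributes Iᵢ·(dᵢ/rᵢ)²; contributions add.
A: 41.3 × (2.76/29.8)² = 0.3543 mSv/h
B: 79.1 × (2.70/14.0)² = 2.942 mSv/h
Total = 0.3543 + 2.942 = 3.296 mSv/h.

3.30 mSv/h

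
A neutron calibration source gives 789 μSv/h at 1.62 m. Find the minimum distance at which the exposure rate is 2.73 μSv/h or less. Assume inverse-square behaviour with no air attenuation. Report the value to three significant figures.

Since intensity falls as 1/r², d₂ = d₁·√(I₁/I₂).
I₁/I₂ = 789/2.73 = 289.0, so d₂ = 1.62 × √289.0 = 27.54 m.

27.5 m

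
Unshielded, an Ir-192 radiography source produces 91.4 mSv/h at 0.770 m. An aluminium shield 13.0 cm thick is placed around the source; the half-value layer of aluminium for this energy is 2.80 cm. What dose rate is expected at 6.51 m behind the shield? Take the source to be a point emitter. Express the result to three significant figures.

Distance alone: 91.4 × (0.770/6.51)² = 91.4 × 0.01399 = 1.279 mSv/h.
Shield: 13.0/2.80 = 4.643 half-value layers → attenuation 2^(−4.643) = 0.04002.
Combined: 1.279 × 0.04002 = 0.05119 mSv/h.

0.0512 mSv/h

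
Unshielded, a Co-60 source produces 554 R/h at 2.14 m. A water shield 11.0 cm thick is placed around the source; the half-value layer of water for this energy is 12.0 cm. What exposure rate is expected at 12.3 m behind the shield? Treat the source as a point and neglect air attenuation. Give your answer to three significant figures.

8.88 R/h

Distance alone: (2.14/12.3)² = 0.03027, so 554 × 0.03027 = 16.77 R/h.
Shield: 11.0/12.0 = 0.9167 half-value layers → attenuation 2^(−0.9167) = 0.5297.
Combined: 16.77 × 0.5297 = 8.883 R/h.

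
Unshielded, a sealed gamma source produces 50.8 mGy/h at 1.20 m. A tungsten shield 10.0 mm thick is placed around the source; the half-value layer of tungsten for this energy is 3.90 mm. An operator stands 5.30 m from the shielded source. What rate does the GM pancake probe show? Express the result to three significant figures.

Distance alone: (1.20/5.30)² = 0.05126, so 50.8 × 0.05126 = 2.604 mGy/h.
Shield: 10.0/3.90 = 2.564 half-value layers → attenuation 2^(−2.564) = 0.1691.
Combined: 2.604 × 0.1691 = 0.4403 mGy/h.

0.440 mGy/h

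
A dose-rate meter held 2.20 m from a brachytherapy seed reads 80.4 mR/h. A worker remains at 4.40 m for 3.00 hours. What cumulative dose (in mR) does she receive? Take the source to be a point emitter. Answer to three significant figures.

Using I₁d₁² = I₂d₂², rate at 4.40 m:
(2.20/4.40)² = 0.2500, so 80.4 × 0.2500 = 20.10 mR/h.
Dose = rate × time = 20.10 mR/h × 3.000 h = 60.30 mR.

60.3 mR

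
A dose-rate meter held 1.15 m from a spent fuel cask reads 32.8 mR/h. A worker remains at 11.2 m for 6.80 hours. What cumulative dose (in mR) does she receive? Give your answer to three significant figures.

2.35 mR

By the inverse-square law, rate at 11.2 m:
(1.15/11.2)² = 0.01054, so 32.8 × 0.01054 = 0.3457 mR/h.
Dose = rate × time = 0.3457 mR/h × 6.800 h = 2.351 mR.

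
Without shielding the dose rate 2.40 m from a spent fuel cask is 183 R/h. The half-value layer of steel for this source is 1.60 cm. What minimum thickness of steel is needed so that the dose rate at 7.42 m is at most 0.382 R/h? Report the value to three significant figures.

At 7.42 m, distance alone gives (2.40/7.42)² = 0.1046, so 183 × 0.1046 = 19.14 R/h.
Further attenuation needed: 19.14/0.382 = 50.10.
n = log₂(50.10) = 5.647 half-value layers.
Thickness = 5.647 × 1.60 cm = 9.035 cm.

9.04 cm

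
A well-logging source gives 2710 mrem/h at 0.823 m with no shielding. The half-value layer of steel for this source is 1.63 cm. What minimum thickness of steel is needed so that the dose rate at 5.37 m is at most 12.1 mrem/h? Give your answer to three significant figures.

3.90 cm

At 5.37 m, distance alone gives 2710 × (0.823/5.37)² = 2710 × 0.02349 = 63.66 mrem/h.
Further attenuation needed: 63.66/12.1 = 5.261.
n = log₂(5.261) = 2.395 half-value layers.
Thickness = 2.395 × 1.63 cm = 3.904 cm.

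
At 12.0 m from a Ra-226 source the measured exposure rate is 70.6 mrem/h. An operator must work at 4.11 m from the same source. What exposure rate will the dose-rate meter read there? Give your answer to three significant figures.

602 mrem/h

Since intensity falls as 1/r², scaling from 12.0 m to 4.11 m:
(12.0/4.11)² = 8.525, so 70.6 × 8.525 = 601.9 mrem/h.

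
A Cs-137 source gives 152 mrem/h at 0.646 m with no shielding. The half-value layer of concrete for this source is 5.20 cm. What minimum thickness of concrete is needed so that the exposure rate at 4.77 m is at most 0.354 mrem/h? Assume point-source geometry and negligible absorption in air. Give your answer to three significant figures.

15.5 cm

At 4.77 m, distance alone gives (0.646/4.77)² = 0.01834, so 152 × 0.01834 = 2.788 mrem/h.
Further attenuation needed: 2.788/0.354 = 7.876.
n = log₂(7.876) = 2.977 half-value layers.
Thickness = 2.977 × 5.20 cm = 15.48 cm.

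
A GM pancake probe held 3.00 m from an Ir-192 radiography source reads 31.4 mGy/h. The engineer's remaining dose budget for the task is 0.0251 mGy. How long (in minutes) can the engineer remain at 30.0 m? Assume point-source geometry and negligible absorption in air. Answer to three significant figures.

Since intensity falls as 1/r², rate at 30.0 m:
(3.00/30.0)² = 0.01000, so 31.4 × 0.01000 = 0.3140 mGy/h.
Stay time = 0.0251 mGy ÷ 0.3140 mGy/h = 0.07994 h = 4.796 min.

4.80 min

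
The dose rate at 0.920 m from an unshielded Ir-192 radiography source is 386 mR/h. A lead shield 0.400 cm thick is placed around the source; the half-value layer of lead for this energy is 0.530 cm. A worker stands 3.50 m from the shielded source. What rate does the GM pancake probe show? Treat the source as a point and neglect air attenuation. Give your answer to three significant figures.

Distance alone: (0.920/3.50)² = 0.06909, so 386 × 0.06909 = 26.67 mR/h.
Shield: 0.400/0.530 = 0.7547 half-value layers → attenuation 2^(−0.7547) = 0.5927.
Combined: 26.67 × 0.5927 = 15.81 mR/h.

15.8 mR/h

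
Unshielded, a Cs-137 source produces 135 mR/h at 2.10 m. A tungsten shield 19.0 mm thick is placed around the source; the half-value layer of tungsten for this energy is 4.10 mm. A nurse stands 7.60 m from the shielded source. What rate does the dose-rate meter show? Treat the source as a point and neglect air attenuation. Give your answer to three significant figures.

Distance alone: (2.10/7.60)² = 0.07635, so 135 × 0.07635 = 10.31 mR/h.
Shield: 19.0/4.10 = 4.634 half-value layers → attenuation 2^(−4.634) = 0.04027.
Combined: 10.31 × 0.04027 = 0.4152 mR/h.

0.415 mR/h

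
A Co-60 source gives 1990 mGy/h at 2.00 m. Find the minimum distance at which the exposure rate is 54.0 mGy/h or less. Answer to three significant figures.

12.1 m

Intensity scales as (d₁/d₂)², so d₂ = d₁·√(I₁/I₂).
I₁/I₂ = 1990/54.0 = 36.85, so d₂ = 2.00 × √36.85 = 12.14 m.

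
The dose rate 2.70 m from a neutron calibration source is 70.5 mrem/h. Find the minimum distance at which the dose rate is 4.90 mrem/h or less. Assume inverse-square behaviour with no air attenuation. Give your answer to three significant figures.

By the inverse-square law, d₂ = d₁·√(I₁/I₂).
I₁/I₂ = 70.5/4.90 = 14.39, so d₂ = 2.70 × √14.39 = 10.24 m.

10.2 m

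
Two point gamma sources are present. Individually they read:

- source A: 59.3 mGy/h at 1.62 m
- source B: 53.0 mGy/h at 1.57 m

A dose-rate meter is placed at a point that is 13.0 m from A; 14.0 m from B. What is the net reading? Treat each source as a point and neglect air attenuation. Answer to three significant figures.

1.59 mGy/h

By superposition, sum each source's inverse-square contribution:
A: 59.3 × (1.62/13.0)² = 0.9209 mGy/h
B: 53.0 × (1.57/14.0)² = 0.6665 mGy/h
Total = 0.9209 + 0.6665 = 1.587 mGy/h.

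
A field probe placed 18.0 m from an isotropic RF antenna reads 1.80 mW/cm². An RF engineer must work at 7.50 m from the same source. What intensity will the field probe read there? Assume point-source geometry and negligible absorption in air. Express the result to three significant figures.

10.4 mW/cm²

Since intensity falls as 1/r², scaling from 18.0 m to 7.50 m:
(18.0/7.50)² = 5.760, so 1.80 × 5.760 = 10.37 mW/cm².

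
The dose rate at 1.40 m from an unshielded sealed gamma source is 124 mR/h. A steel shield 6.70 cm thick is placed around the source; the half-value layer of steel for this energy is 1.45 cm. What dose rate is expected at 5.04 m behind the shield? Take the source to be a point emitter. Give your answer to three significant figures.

0.389 mR/h

Distance alone: (1.40/5.04)² = 0.07716, so 124 × 0.07716 = 9.568 mR/h.
Shield: 6.70/1.45 = 4.621 half-value layers → attenuation 2^(−4.621) = 0.04064.
Combined: 9.568 × 0.04064 = 0.3888 mR/h.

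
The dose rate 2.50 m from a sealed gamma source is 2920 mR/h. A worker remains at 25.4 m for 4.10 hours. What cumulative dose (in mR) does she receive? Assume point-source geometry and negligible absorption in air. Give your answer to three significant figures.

116 mR

Intensity scales as (d₁/d₂)², so rate at 25.4 m:
2920 × (2.50/25.4)² = 2920 × 0.009688 = 28.29 mR/h.
Dose = rate × time = 28.29 mR/h × 4.100 h = 116.0 mR.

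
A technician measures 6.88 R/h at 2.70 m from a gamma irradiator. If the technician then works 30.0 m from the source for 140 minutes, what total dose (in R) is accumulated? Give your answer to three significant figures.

0.130 R

Since intensity falls as 1/r², rate at 30.0 m:
(2.70/30.0)² = 0.008100, so 6.88 × 0.008100 = 0.05573 R/h.
Dose = rate × time = 0.05573 R/h × 2.333 h = 0.1300 R.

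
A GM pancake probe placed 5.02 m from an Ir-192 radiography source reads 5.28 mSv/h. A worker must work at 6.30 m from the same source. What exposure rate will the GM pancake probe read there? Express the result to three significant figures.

3.35 mSv/h

Using I₁d₁² = I₂d₂², scaling from 5.02 m to 6.30 m:
(5.02/6.30)² = 0.6349, so 5.28 × 0.6349 = 3.352 mSv/h.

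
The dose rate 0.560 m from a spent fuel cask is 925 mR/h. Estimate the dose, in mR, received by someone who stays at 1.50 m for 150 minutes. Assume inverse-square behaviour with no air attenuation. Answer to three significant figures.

322 mR

Applying the 1/r² law, rate at 1.50 m:
(0.560/1.50)² = 0.1394, so 925 × 0.1394 = 128.9 mR/h.
Dose = rate × time = 128.9 mR/h × 2.500 h = 322.2 mR.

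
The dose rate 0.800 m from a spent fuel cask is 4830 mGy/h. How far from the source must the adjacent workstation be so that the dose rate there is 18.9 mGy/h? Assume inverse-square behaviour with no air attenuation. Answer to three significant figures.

12.8 m

Using I₁d₁² = I₂d₂², d₂ = d₁·√(I₁/I₂).
I₁/I₂ = 4830/18.9 = 255.6, so d₂ = 0.800 × √255.6 = 12.79 m.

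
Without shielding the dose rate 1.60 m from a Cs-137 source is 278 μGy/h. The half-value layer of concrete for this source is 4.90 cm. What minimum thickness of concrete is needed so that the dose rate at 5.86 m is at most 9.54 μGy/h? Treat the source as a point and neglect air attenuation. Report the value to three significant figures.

At 5.86 m, distance alone gives (1.60/5.86)² = 0.07455, so 278 × 0.07455 = 20.72 μGy/h.
Further attenuation needed: 20.72/9.54 = 2.172.
n = log₂(2.172) = 1.119 half-value layers.
Thickness = 1.119 × 4.90 cm = 5.483 cm.

5.48 cm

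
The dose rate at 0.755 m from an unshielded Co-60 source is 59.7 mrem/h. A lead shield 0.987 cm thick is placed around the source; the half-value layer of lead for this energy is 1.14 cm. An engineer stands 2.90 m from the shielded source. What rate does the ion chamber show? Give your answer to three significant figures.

Distance alone: (0.755/2.90)² = 0.06778, so 59.7 × 0.06778 = 4.046 mrem/h.
Shield: 0.987/1.14 = 0.8658 half-value layers → attenuation 2^(−0.8658) = 0.5487.
Combined: 4.046 × 0.5487 = 2.220 mrem/h.

2.22 mrem/h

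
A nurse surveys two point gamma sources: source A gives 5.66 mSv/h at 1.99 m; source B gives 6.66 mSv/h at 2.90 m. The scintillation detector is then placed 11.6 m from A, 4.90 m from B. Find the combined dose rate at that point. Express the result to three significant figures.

By superposition, sum each source's inverse-square contribution:
A: 5.66 × (1.99/11.6)² = 0.1666 mSv/h
B: 6.66 × (2.90/4.90)² = 2.333 mSv/h
Total = 0.1666 + 2.333 = 2.500 mSv/h.

2.50 mSv/h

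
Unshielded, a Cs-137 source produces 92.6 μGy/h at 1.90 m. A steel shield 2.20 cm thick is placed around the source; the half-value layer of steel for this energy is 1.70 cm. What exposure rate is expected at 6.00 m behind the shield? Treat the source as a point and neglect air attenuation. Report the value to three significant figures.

Distance alone: (1.90/6.00)² = 0.1003, so 92.6 × 0.1003 = 9.288 μGy/h.
Shield: 2.20/1.70 = 1.294 half-value layers → attenuation 2^(−1.294) = 0.4078.
Combined: 9.288 × 0.4078 = 3.788 μGy/h.

3.79 μGy/h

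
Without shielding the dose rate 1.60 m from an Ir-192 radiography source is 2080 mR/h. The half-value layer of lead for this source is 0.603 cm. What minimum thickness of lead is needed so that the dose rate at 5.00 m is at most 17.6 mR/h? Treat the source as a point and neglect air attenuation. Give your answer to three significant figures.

At 5.00 m, distance alone gives (1.60/5.00)² = 0.1024, so 2080 × 0.1024 = 213.0 mR/h.
Further attenuation needed: 213.0/17.6 = 12.10.
n = log₂(12.10) = 3.597 half-value layers.
Thickness = 3.597 × 0.603 cm = 2.169 cm.

2.17 cm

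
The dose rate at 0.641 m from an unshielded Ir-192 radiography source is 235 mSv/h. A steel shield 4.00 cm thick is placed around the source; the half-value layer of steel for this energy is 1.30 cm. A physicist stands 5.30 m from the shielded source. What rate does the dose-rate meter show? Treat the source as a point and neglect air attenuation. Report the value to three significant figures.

0.407 mSv/h

Distance alone: (0.641/5.30)² = 0.01463, so 235 × 0.01463 = 3.438 mSv/h.
Shield: 4.00/1.30 = 3.077 half-value layers → attenuation 2^(−3.077) = 0.1185.
Combined: 3.438 × 0.1185 = 0.4074 mSv/h.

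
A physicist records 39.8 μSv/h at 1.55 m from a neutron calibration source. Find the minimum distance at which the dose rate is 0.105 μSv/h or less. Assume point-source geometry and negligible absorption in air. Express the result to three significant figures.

30.2 m

Intensity scales as (d₁/d₂)², so d₂ = d₁·√(I₁/I₂).
I₁/I₂ = 39.8/0.105 = 379.0, so d₂ = 1.55 × √379.0 = 30.18 m.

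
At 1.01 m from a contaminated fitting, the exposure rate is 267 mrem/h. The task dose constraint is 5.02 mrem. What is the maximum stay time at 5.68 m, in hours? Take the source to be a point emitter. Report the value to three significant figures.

0.595 h

By the inverse-square law, rate at 5.68 m:
(1.01/5.68)² = 0.03162, so 267 × 0.03162 = 8.443 mrem/h.
Stay time = 5.02 mrem ÷ 8.443 mrem/h = 0.5946 h.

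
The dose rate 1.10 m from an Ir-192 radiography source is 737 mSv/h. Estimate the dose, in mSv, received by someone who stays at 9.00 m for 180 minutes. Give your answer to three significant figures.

33.0 mSv

Intensity scales as (d₁/d₂)², so rate at 9.00 m:
(1.10/9.00)² = 0.01494, so 737 × 0.01494 = 11.01 mSv/h.
Dose = rate × time = 11.01 mSv/h × 3.000 h = 33.03 mSv.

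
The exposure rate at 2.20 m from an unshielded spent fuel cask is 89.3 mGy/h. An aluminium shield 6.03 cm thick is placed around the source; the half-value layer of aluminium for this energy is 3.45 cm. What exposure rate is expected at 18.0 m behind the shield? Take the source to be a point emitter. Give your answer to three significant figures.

Distance alone: (2.20/18.0)² = 0.01494, so 89.3 × 0.01494 = 1.334 mGy/h.
Shield: 6.03/3.45 = 1.748 half-value layers → attenuation 2^(−1.748) = 0.2977.
Combined: 1.334 × 0.2977 = 0.3971 mGy/h.

0.397 mGy/h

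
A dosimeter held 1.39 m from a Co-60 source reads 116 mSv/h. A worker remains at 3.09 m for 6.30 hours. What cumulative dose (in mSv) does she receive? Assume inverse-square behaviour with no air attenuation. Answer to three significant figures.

148 mSv

Since intensity falls as 1/r², rate at 3.09 m:
116 × (1.39/3.09)² = 116 × 0.2024 = 23.48 mSv/h.
Dose = rate × time = 23.48 mSv/h × 6.300 h = 147.9 mSv.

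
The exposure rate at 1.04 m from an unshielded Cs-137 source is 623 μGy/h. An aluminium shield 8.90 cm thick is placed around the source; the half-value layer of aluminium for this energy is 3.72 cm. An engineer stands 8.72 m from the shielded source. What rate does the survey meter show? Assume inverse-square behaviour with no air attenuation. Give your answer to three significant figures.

Distance alone: 623 × (1.04/8.72)² = 623 × 0.01422 = 8.859 μGy/h.
Shield: 8.90/3.72 = 2.392 half-value layers → attenuation 2^(−2.392) = 0.1905.
Combined: 8.859 × 0.1905 = 1.688 μGy/h.

1.69 μGy/h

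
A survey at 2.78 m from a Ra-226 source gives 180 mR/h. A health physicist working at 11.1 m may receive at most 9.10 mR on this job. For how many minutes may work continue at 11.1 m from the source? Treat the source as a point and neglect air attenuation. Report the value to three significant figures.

48.4 min

Applying the 1/r² law, rate at 11.1 m:
180 × (2.78/11.1)² = 180 × 0.06273 = 11.29 mR/h.
Stay time = 9.10 mR ÷ 11.29 mR/h = 0.8060 h = 48.36 min.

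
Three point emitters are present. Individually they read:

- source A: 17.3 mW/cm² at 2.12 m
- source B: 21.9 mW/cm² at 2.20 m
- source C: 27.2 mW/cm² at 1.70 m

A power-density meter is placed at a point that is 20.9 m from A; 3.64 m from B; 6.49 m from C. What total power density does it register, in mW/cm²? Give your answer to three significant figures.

By superposition, sum each source's inverse-square contribution:
A: 17.3 × (2.12/20.9)² = 0.1780 mW/cm²
B: 21.9 × (2.20/3.64)² = 8.000 mW/cm²
C: 27.2 × (1.70/6.49)² = 1.866 mW/cm²
Total = 0.1780 + 8.000 + 1.866 = 10.04 mW/cm².

10.0 mW/cm²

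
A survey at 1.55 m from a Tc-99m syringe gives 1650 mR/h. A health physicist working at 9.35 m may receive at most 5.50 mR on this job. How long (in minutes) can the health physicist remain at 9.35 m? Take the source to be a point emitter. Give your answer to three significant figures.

By the inverse-square law, rate at 9.35 m:
1650 × (1.55/9.35)² = 1650 × 0.02748 = 45.34 mR/h.
Stay time = 5.50 mR ÷ 45.34 mR/h = 0.1213 h = 7.278 min.

7.28 min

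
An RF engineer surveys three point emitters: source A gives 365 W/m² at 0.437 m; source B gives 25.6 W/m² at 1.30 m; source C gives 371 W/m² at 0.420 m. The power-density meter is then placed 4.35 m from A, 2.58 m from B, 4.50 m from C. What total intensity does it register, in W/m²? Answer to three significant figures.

13.4 W/m²

By superposition, sum each source's inverse-square contribution:
A: 365 × (0.437/4.35)² = 3.684 W/m²
B: 25.6 × (1.30/2.58)² = 6.500 W/m²
C: 371 × (0.420/4.50)² = 3.232 W/m²
Total = 3.684 + 6.500 + 3.232 = 13.42 W/m².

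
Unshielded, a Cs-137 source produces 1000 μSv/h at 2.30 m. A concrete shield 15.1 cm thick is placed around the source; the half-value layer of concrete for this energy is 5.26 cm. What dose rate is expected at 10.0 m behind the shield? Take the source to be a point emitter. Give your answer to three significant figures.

Distance alone: (2.30/10.0)² = 0.05290, so 1000 × 0.05290 = 52.90 μSv/h.
Shield: 15.1/5.26 = 2.871 half-value layers → attenuation 2^(−2.871) = 0.1367.
Combined: 52.90 × 0.1367 = 7.231 μSv/h.

7.23 μSv/h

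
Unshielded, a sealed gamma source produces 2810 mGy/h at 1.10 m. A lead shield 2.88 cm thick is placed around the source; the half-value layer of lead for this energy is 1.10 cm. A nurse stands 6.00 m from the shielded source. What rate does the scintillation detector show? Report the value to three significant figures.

Distance alone: (1.10/6.00)² = 0.03361, so 2810 × 0.03361 = 94.44 mGy/h.
Shield: 2.88/1.10 = 2.618 half-value layers → attenuation 2^(−2.618) = 0.1629.
Combined: 94.44 × 0.1629 = 15.38 mGy/h.

15.4 mGy/h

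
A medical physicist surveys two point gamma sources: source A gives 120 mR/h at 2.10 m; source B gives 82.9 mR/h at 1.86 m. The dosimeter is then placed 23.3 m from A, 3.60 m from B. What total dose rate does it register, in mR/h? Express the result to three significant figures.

Each source contributes Iᵢ·(dᵢ/rᵢ)²; contributions add.
A: 120 × (2.10/23.3)² = 0.9748 mR/h
B: 82.9 × (1.86/3.60)² = 22.13 mR/h
Total = 0.9748 + 22.13 = 23.10 mR/h.

23.1 mR/h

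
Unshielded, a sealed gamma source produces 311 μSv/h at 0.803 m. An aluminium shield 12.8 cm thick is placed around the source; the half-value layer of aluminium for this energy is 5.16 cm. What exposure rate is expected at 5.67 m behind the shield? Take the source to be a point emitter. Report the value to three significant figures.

1.12 μSv/h

Distance alone: (0.803/5.67)² = 0.02006, so 311 × 0.02006 = 6.239 μSv/h.
Shield: 12.8/5.16 = 2.481 half-value layers → attenuation 2^(−2.481) = 0.1791.
Combined: 6.239 × 0.1791 = 1.117 μSv/h.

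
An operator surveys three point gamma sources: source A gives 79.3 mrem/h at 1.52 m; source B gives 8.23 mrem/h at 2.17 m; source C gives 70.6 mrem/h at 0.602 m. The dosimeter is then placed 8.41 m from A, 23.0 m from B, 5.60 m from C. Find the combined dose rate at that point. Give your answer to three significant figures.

Each source contributes Iᵢ·(dᵢ/rᵢ)²; contributions add.
A: 79.3 × (1.52/8.41)² = 2.590 mrem/h
B: 8.23 × (2.17/23.0)² = 0.07326 mrem/h
C: 70.6 × (0.602/5.60)² = 0.8159 mrem/h
Total = 2.590 + 0.07326 + 0.8159 = 3.479 mrem/h.

3.48 mrem/h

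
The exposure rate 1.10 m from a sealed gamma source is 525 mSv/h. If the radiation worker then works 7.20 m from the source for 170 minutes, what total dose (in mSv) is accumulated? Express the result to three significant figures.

34.7 mSv

By the inverse-square law, rate at 7.20 m:
(1.10/7.20)² = 0.02334, so 525 × 0.02334 = 12.25 mSv/h.
Dose = rate × time = 12.25 mSv/h × 2.833 h = 34.70 mSv.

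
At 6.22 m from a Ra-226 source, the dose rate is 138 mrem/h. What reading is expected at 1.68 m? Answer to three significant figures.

Using I₁d₁² = I₂d₂², the rate at 1.68 m is
138 × (6.22/1.68)² = 138 × 13.71 = 1892 mrem/h.

1890 mrem/h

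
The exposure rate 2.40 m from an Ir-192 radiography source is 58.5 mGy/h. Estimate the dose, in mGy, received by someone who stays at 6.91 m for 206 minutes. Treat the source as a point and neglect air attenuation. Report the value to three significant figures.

24.2 mGy

Intensity scales as (d₁/d₂)², so rate at 6.91 m:
58.5 × (2.40/6.91)² = 58.5 × 0.1206 = 7.055 mGy/h.
Dose = rate × time = 7.055 mGy/h × 3.433 h = 24.22 mGy.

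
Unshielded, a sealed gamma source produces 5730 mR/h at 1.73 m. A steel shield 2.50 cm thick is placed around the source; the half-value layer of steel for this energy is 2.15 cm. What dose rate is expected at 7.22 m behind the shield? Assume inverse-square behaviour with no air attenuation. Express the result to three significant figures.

Distance alone: (1.73/7.22)² = 0.05741, so 5730 × 0.05741 = 329.0 mR/h.
Shield: 2.50/2.15 = 1.163 half-value layers → attenuation 2^(−1.163) = 0.4466.
Combined: 329.0 × 0.4466 = 146.9 mR/h.

147 mR/h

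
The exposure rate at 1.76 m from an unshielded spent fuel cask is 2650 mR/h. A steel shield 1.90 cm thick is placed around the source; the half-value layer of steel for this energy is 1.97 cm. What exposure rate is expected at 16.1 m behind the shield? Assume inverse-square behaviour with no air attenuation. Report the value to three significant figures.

16.2 mR/h

Distance alone: 2650 × (1.76/16.1)² = 2650 × 0.01195 = 31.67 mR/h.
Shield: 1.90/1.97 = 0.9645 half-value layers → attenuation 2^(−0.9645) = 0.5125.
Combined: 31.67 × 0.5125 = 16.23 mR/h.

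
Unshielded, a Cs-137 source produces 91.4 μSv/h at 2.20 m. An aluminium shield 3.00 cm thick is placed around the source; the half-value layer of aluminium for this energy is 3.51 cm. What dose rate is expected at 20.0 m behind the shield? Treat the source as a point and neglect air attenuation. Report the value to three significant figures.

0.612 μSv/h

Distance alone: (2.20/20.0)² = 0.01210, so 91.4 × 0.01210 = 1.106 μSv/h.
Shield: 3.00/3.51 = 0.8547 half-value layers → attenuation 2^(−0.8547) = 0.5530.
Combined: 1.106 × 0.5530 = 0.6116 μSv/h.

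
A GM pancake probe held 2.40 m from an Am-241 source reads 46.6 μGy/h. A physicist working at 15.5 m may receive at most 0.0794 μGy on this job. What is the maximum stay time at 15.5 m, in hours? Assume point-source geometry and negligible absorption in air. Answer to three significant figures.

Applying the 1/r² law, rate at 15.5 m:
(2.40/15.5)² = 0.02398, so 46.6 × 0.02398 = 1.117 μGy/h.
Stay time = 0.0794 μGy ÷ 1.117 μGy/h = 0.07108 h.

0.0711 h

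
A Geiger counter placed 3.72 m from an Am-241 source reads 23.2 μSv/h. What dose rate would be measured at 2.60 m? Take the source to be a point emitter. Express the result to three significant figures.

Since intensity falls as 1/r², scaling from 3.72 m to 2.60 m:
23.2 × (3.72/2.60)² = 23.2 × 2.047 = 47.49 μSv/h.

47.5 μSv/h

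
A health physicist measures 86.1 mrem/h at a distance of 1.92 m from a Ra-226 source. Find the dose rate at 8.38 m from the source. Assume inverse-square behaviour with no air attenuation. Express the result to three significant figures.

Applying the 1/r² law, the rate at 8.38 m is
86.1 × (1.92/8.38)² = 86.1 × 0.05249 = 4.519 mrem/h.

4.52 mrem/h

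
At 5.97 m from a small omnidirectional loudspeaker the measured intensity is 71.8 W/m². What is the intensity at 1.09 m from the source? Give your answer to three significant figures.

2150 W/m²

Intensity scales as (d₁/d₂)², so scaling from 5.97 m to 1.09 m:
71.8 × (5.97/1.09)² = 71.8 × 30.00 = 2154 W/m².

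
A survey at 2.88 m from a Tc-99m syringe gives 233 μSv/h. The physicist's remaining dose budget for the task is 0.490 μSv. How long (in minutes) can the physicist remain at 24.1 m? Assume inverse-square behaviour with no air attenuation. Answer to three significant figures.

Intensity scales as (d₁/d₂)², so rate at 24.1 m:
233 × (2.88/24.1)² = 233 × 0.01428 = 3.327 μSv/h.
Stay time = 0.490 μSv ÷ 3.327 μSv/h = 0.1473 h = 8.838 min.

8.84 min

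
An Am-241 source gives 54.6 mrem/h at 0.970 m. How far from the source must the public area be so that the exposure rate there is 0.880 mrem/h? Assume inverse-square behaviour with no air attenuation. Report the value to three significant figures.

7.64 m

By the inverse-square law, d₂ = d₁·√(I₁/I₂).
I₁/I₂ = 54.6/0.880 = 62.05, so d₂ = 0.970 × √62.05 = 7.641 m.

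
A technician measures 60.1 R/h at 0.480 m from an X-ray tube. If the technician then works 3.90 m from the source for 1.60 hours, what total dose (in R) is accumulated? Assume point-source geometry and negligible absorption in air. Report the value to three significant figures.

Intensity scales as (d₁/d₂)², so rate at 3.90 m:
60.1 × (0.480/3.90)² = 60.1 × 0.01515 = 0.9105 R/h.
Dose = rate × time = 0.9105 R/h × 1.600 h = 1.457 R.

1.46 R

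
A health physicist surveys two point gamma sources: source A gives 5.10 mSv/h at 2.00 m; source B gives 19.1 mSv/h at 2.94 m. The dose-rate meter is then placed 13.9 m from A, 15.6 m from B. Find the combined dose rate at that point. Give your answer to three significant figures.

0.784 mSv/h

By superposition, sum each source's inverse-square contribution:
A: 5.10 × (2.00/13.9)² = 0.1056 mSv/h
B: 19.1 × (2.94/15.6)² = 0.6784 mSv/h
Total = 0.1056 + 0.6784 = 0.7840 mSv/h.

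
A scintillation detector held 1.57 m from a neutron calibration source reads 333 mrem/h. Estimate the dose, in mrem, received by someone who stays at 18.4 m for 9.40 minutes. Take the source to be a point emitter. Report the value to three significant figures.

Applying the 1/r² law, rate at 18.4 m:
333 × (1.57/18.4)² = 333 × 0.007281 = 2.425 mrem/h.
Dose = rate × time = 2.425 mrem/h × 0.1567 h = 0.3800 mrem.

0.380 mrem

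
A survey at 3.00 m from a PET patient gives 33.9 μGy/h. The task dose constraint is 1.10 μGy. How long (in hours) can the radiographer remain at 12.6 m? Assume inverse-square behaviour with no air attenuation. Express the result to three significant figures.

0.572 h

By the inverse-square law, rate at 12.6 m:
(3.00/12.6)² = 0.05669, so 33.9 × 0.05669 = 1.922 μGy/h.
Stay time = 1.10 μGy ÷ 1.922 μGy/h = 0.5723 h.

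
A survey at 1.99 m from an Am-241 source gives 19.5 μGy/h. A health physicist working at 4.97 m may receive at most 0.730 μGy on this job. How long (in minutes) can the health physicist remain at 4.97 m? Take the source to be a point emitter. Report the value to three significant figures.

14.0 min

By the inverse-square law, rate at 4.97 m:
19.5 × (1.99/4.97)² = 19.5 × 0.1603 = 3.126 μGy/h.
Stay time = 0.730 μGy ÷ 3.126 μGy/h = 0.2335 h = 14.01 min.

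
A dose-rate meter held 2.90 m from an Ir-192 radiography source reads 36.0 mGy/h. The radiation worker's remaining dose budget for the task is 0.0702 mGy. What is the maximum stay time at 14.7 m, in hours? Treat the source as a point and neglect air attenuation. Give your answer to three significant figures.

Applying the 1/r² law, rate at 14.7 m:
36.0 × (2.90/14.7)² = 36.0 × 0.03892 = 1.401 mGy/h.
Stay time = 0.0702 mGy ÷ 1.401 mGy/h = 0.05011 h.

0.0501 h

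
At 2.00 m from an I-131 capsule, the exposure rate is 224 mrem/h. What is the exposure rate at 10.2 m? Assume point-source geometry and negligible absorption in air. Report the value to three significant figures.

8.61 mrem/h

Intensity scales as (d₁/d₂)², so the rate at 10.2 m is
(2.00/10.2)² = 0.03845, so 224 × 0.03845 = 8.613 mrem/h.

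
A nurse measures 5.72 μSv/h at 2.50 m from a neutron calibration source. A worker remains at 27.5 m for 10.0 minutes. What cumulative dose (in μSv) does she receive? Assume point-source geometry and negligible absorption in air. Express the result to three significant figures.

Since intensity falls as 1/r², rate at 27.5 m:
(2.50/27.5)² = 0.008264, so 5.72 × 0.008264 = 0.04727 μSv/h.
Dose = rate × time = 0.04727 μSv/h × 0.1667 h = 0.007880 μSv.

0.00788 μSv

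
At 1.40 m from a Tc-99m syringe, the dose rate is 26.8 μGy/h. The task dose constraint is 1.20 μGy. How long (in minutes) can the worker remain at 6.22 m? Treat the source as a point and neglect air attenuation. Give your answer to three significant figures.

53.0 min

Intensity scales as (d₁/d₂)², so rate at 6.22 m:
26.8 × (1.40/6.22)² = 26.8 × 0.05066 = 1.358 μGy/h.
Stay time = 1.20 μGy ÷ 1.358 μGy/h = 0.8837 h = 53.02 min.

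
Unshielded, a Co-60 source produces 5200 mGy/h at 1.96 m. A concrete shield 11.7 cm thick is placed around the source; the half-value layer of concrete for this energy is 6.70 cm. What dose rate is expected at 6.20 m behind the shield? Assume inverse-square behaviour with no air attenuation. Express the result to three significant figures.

155 mGy/h

Distance alone: 5200 × (1.96/6.20)² = 5200 × 0.09994 = 519.7 mGy/h.
Shield: 11.7/6.70 = 1.746 half-value layers → attenuation 2^(−1.746) = 0.2981.
Combined: 519.7 × 0.2981 = 154.9 mGy/h.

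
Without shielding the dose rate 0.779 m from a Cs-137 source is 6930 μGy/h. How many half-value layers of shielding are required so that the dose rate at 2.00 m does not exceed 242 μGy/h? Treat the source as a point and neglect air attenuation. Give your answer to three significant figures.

At 2.00 m, distance alone gives (0.779/2.00)² = 0.1517, so 6930 × 0.1517 = 1051 μGy/h.
Further attenuation needed: 1051/242 = 4.343.
n = log₂(4.343) = 2.119 half-value layers.

2.12 half-value layers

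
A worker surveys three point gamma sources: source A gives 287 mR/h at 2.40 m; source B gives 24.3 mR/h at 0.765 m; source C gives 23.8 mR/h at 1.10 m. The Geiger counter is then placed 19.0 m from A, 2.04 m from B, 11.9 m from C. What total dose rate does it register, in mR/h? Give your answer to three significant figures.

Each source contributes Iᵢ·(dᵢ/rᵢ)²; contributions add.
A: 287 × (2.40/19.0)² = 4.579 mR/h
B: 24.3 × (0.765/2.04)² = 3.417 mR/h
C: 23.8 × (1.10/11.9)² = 0.2034 mR/h
Total = 4.579 + 3.417 + 0.2034 = 8.199 mR/h.

8.20 mR/h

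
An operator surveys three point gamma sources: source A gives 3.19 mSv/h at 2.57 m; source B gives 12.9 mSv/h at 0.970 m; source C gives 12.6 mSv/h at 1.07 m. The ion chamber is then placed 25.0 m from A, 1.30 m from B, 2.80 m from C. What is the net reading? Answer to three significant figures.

9.06 mSv/h

Each source contributes Iᵢ·(dᵢ/rᵢ)²; contributions add.
A: 3.19 × (2.57/25.0)² = 0.03371 mSv/h
B: 12.9 × (0.970/1.30)² = 7.182 mSv/h
C: 12.6 × (1.07/2.80)² = 1.840 mSv/h
Total = 0.03371 + 7.182 + 1.840 = 9.056 mSv/h.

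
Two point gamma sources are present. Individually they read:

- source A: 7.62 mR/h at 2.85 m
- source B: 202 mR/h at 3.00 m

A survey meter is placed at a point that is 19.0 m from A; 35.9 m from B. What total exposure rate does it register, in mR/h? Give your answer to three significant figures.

1.58 mR/h

By superposition, sum each source's inverse-square contribution:
A: 7.62 × (2.85/19.0)² = 0.1714 mR/h
B: 202 × (3.00/35.9)² = 1.411 mR/h
Total = 0.1714 + 1.411 = 1.582 mR/h.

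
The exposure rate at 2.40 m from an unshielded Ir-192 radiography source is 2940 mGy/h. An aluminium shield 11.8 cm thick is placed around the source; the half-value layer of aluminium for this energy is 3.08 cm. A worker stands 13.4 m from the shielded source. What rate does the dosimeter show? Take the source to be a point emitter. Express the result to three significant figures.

Distance alone: (2.40/13.4)² = 0.03208, so 2940 × 0.03208 = 94.32 mGy/h.
Shield: 11.8/3.08 = 3.831 half-value layers → attenuation 2^(−3.831) = 0.07027.
Combined: 94.32 × 0.07027 = 6.628 mGy/h.

6.63 mGy/h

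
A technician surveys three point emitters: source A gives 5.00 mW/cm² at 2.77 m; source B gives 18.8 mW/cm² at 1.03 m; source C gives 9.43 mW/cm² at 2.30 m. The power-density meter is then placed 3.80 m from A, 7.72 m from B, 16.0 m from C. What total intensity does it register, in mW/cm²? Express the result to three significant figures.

3.19 mW/cm²

By superposition, sum each source's inverse-square contribution:
A: 5.00 × (2.77/3.80)² = 2.657 mW/cm²
B: 18.8 × (1.03/7.72)² = 0.3347 mW/cm²
C: 9.43 × (2.30/16.0)² = 0.1949 mW/cm²
Total = 2.657 + 0.3347 + 0.1949 = 3.187 mW/cm².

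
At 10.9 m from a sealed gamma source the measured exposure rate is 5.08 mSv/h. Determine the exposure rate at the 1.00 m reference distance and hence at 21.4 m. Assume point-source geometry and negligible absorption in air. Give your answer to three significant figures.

604 mSv/h; 1.32 mSv/h

Intensity scales as (d₁/d₂)², so
At 1.00 m: (10.9/1.00)² = 118.8, so 5.08 × 118.8 = 603.5 mSv/h
At 21.4 m: (1.00/21.4)² = 0.002184, so 603.5 × 0.002184 = 1.318 mSv/h.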